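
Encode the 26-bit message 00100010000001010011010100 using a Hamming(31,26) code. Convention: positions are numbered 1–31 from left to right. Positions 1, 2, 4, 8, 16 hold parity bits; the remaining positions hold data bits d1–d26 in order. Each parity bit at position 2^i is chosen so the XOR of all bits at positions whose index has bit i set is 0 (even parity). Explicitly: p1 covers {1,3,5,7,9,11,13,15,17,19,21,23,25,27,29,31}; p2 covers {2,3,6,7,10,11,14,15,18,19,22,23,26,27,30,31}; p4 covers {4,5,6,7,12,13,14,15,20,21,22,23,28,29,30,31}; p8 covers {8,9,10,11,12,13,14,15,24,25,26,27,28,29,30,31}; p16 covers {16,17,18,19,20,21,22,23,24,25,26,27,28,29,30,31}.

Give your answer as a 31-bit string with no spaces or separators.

0001010100100000001010011010100

Place data at non-parity positions: p1 p2 0 p4 0 1 0 p8 0 0 1 0 0 0 0 p16 0 0 1 0 1 0 0 1 1 0 1 0 1 0 0
p1 (pos 1,3,5,7,9,11,13,15,17,19,21,23,25,27,29,31): XOR of data positions = 0⊕0⊕0⊕0⊕1⊕0⊕0⊕0⊕1⊕1⊕0⊕1⊕1⊕1⊕0 = 0
p2 (pos 2,3,6,7,10,11,14,15,18,19,22,23,26,27,30,31): XOR of data positions = 0⊕1⊕0⊕0⊕1⊕0⊕0⊕0⊕1⊕0⊕0⊕0⊕1⊕0⊕0 = 0
p4 (pos 4,5,6,7,12,13,14,15,20,21,22,23,28,29,30,31): XOR of data positions = 0⊕1⊕0⊕0⊕0⊕0⊕0⊕0⊕1⊕0⊕0⊕0⊕1⊕0⊕0 = 1
p8 (pos 8,9,10,11,12,13,14,15,24,25,26,27,28,29,30,31): XOR of data positions = 0⊕0⊕1⊕0⊕0⊕0⊕0⊕1⊕1⊕0⊕1⊕0⊕1⊕0⊕0 = 1
p16 (pos 16,17,18,19,20,21,22,23,24,25,26,27,28,29,30,31): XOR of data positions = 0⊕0⊕1⊕0⊕1⊕0⊕0⊕1⊕1⊕0⊕1⊕0⊕1⊕0⊕0 = 0
Codeword: 0001010100100000001010011010100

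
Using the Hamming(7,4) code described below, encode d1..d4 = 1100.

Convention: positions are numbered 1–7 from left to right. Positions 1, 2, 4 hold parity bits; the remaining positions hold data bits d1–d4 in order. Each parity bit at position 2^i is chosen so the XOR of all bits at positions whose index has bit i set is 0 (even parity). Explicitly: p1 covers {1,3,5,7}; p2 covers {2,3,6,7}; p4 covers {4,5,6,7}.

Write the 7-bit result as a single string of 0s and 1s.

Place data at non-parity positions: p1 p2 1 p4 1 0 0
p1 (pos 1,3,5,7): XOR of data positions = 1⊕1⊕0 = 0
p2 (pos 2,3,6,7): XOR of data positions = 1⊕0⊕0 = 1
p4 (pos 4,5,6,7): XOR of data positions = 1⊕0⊕0 = 1
Codeword: 0111100

0111100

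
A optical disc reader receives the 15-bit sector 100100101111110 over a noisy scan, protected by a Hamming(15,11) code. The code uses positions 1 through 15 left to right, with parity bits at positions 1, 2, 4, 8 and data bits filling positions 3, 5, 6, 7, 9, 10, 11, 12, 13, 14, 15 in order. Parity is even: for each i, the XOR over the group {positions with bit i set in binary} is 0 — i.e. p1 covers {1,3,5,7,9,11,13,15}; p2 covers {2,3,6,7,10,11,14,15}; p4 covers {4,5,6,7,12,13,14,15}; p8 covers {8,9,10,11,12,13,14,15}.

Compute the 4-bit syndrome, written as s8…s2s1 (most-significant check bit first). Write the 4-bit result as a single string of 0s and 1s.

s1 (pos 1,3,5,7,9,11,13,15): 1⊕0⊕0⊕1⊕1⊕1⊕1⊕0 = 1
s2 (pos 2,3,6,7,10,11,14,15): 0⊕0⊕0⊕1⊕1⊕1⊕1⊕0 = 0
s4 (pos 4,5,6,7,12,13,14,15): 1⊕0⊕0⊕1⊕1⊕1⊕1⊕0 = 1
s8 (pos 8,9,10,11,12,13,14,15): 0⊕1⊕1⊕1⊕1⊕1⊕1⊕0 = 0
Syndrome s8…s1 = 0101 → error at position 5.

0101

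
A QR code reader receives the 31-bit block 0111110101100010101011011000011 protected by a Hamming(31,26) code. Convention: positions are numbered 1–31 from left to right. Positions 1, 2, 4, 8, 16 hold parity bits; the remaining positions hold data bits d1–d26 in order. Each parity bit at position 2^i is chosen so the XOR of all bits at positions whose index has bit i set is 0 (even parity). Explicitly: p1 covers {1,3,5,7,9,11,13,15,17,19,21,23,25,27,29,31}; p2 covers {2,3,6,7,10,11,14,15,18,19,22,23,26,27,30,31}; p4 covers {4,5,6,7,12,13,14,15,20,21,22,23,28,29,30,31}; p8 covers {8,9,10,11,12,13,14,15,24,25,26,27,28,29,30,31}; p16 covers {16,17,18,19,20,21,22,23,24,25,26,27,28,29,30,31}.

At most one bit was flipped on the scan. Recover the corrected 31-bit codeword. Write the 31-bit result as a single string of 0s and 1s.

1111110101100010101011011000011

s1 (pos 1,3,5,7,9,11,13,15,17,19,21,23,25,27,29,31): 0⊕1⊕1⊕0⊕0⊕1⊕0⊕1⊕1⊕1⊕1⊕0⊕1⊕0⊕0⊕1 = 1
s2 (pos 2,3,6,7,10,11,14,15,18,19,22,23,26,27,30,31): 1⊕1⊕1⊕0⊕1⊕1⊕0⊕1⊕0⊕1⊕1⊕0⊕0⊕0⊕1⊕1 = 0
s4 (pos 4,5,6,7,12,13,14,15,20,21,22,23,28,29,30,31): 1⊕1⊕1⊕0⊕0⊕0⊕0⊕1⊕0⊕1⊕1⊕0⊕0⊕0⊕1⊕1 = 0
s8 (pos 8,9,10,11,12,13,14,15,24,25,26,27,28,29,30,31): 1⊕0⊕1⊕1⊕0⊕0⊕0⊕1⊕1⊕1⊕0⊕0⊕0⊕0⊕1⊕1 = 0
s16 (pos 16,17,18,19,20,21,22,23,24,25,26,27,28,29,30,31): 0⊕1⊕0⊕1⊕0⊕1⊕1⊕0⊕1⊕1⊕0⊕0⊕0⊕0⊕1⊕1 = 0
Syndrome s16…s1 = 00001 → error at position 1.
Flip position 1: 0111110101100010101011011000011 → 1111110101100010101011011000011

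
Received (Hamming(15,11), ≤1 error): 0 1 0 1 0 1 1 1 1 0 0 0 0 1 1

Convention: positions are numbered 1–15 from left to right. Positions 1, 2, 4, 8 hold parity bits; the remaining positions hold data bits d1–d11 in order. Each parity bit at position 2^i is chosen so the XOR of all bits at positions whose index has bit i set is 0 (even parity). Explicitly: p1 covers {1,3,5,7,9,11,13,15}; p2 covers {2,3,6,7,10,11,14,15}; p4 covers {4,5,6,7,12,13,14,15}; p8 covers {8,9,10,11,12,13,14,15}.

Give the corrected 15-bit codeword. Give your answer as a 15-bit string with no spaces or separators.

s1 (pos 1,3,5,7,9,11,13,15): 0⊕0⊕0⊕1⊕1⊕0⊕0⊕1 = 1
s2 (pos 2,3,6,7,10,11,14,15): 1⊕0⊕1⊕1⊕0⊕0⊕1⊕1 = 1
s4 (pos 4,5,6,7,12,13,14,15): 1⊕0⊕1⊕1⊕0⊕0⊕1⊕1 = 1
s8 (pos 8,9,10,11,12,13,14,15): 1⊕1⊕0⊕0⊕0⊕0⊕1⊕1 = 0
Syndrome s8…s1 = 0111 → error at position 7.
Flip position 7: 010101111000011 → 010101011000011

010101011000011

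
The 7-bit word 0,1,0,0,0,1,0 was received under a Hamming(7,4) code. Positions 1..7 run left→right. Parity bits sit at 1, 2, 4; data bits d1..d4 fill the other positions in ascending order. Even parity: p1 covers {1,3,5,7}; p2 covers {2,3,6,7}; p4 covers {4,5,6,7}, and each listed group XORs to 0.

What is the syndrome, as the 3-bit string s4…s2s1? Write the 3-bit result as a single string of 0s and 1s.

100

s1 (pos 1,3,5,7): 0⊕0⊕0⊕0 = 0
s2 (pos 2,3,6,7): 1⊕0⊕1⊕0 = 0
s4 (pos 4,5,6,7): 0⊕0⊕1⊕0 = 1
Syndrome s4…s1 = 100 → error at position 4.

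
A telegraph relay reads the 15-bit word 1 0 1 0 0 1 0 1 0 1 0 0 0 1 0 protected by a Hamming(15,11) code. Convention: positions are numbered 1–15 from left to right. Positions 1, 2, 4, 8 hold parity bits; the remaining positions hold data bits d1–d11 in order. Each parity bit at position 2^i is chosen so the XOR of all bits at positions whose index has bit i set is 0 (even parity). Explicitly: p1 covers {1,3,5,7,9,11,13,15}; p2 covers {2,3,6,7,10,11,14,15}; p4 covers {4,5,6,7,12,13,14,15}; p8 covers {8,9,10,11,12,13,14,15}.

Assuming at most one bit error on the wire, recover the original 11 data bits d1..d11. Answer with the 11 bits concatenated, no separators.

s1 (pos 1,3,5,7,9,11,13,15): 1⊕1⊕0⊕0⊕0⊕0⊕0⊕0 = 0
s2 (pos 2,3,6,7,10,11,14,15): 0⊕1⊕1⊕0⊕1⊕0⊕1⊕0 = 0
s4 (pos 4,5,6,7,12,13,14,15): 0⊕0⊕1⊕0⊕0⊕0⊕1⊕0 = 0
s8 (pos 8,9,10,11,12,13,14,15): 1⊕0⊕1⊕0⊕0⊕0⊕1⊕0 = 1
Syndrome s8…s1 = 1000 → error at position 8.
Flip position 8: 101001010100010 → 101001000100010
Read data bits from positions 3,5,6,7,9,10,11,12,13,14,15: 10100100010

10100100010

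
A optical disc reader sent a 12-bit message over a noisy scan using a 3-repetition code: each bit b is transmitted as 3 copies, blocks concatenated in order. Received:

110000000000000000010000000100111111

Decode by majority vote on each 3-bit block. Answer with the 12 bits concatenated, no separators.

Block 1 (110): 2 ones → 1
Block 2 (000): 0 ones → 0
Block 3 (000): 0 ones → 0
Block 4 (000): 0 ones → 0
Block 5 (000): 0 ones → 0
Block 6 (000): 0 ones → 0
Block 7 (010): 1 one → 0
Block 8 (000): 0 ones → 0
Block 9 (000): 0 ones → 0
Block 10 (100): 1 one → 0
Block 11 (111): 3 ones → 1
Block 12 (111): 3 ones → 1

100000000011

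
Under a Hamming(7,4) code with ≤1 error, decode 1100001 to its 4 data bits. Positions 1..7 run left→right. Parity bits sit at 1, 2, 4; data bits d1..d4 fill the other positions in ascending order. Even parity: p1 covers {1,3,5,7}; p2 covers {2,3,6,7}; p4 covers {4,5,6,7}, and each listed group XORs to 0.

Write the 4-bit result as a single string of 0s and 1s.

s1 (pos 1,3,5,7): 1⊕0⊕0⊕1 = 0
s2 (pos 2,3,6,7): 1⊕0⊕0⊕1 = 0
s4 (pos 4,5,6,7): 0⊕0⊕0⊕1 = 1
Syndrome s4…s1 = 100 → error at position 4.
Flip position 4: 1100001 → 1101001
Read data bits from positions 3,5,6,7: 0001

0001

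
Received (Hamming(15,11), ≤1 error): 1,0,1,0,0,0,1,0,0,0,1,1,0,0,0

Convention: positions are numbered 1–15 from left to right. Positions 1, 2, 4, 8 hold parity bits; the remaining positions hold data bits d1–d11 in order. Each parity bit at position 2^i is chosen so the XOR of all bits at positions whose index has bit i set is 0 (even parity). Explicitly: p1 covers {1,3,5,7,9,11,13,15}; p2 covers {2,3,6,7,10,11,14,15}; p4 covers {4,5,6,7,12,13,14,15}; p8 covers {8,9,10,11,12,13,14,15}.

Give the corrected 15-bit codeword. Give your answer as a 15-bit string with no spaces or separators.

111000100011000

s1 (pos 1,3,5,7,9,11,13,15): 1⊕1⊕0⊕1⊕0⊕1⊕0⊕0 = 0
s2 (pos 2,3,6,7,10,11,14,15): 0⊕1⊕0⊕1⊕0⊕1⊕0⊕0 = 1
s4 (pos 4,5,6,7,12,13,14,15): 0⊕0⊕0⊕1⊕1⊕0⊕0⊕0 = 0
s8 (pos 8,9,10,11,12,13,14,15): 0⊕0⊕0⊕1⊕1⊕0⊕0⊕0 = 0
Syndrome s8…s1 = 0010 → error at position 2.
Flip position 2: 101000100011000 → 111000100011000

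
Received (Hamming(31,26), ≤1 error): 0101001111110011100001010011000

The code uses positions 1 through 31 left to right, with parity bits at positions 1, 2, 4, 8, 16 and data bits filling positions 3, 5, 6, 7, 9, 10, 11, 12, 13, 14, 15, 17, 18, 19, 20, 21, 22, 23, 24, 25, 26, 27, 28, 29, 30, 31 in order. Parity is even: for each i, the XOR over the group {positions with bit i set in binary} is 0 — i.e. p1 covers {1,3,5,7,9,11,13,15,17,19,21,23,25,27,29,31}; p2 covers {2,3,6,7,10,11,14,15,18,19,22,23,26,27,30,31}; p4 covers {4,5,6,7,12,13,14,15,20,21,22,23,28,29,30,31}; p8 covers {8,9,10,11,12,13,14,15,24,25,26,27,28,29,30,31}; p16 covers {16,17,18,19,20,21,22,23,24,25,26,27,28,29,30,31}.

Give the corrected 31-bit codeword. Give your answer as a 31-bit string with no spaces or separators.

s1 (pos 1,3,5,7,9,11,13,15,17,19,21,23,25,27,29,31): 0⊕0⊕0⊕1⊕1⊕1⊕0⊕1⊕1⊕0⊕0⊕0⊕0⊕1⊕0⊕0 = 0
s2 (pos 2,3,6,7,10,11,14,15,18,19,22,23,26,27,30,31): 1⊕0⊕0⊕1⊕1⊕1⊕0⊕1⊕0⊕0⊕1⊕0⊕0⊕1⊕0⊕0 = 1
s4 (pos 4,5,6,7,12,13,14,15,20,21,22,23,28,29,30,31): 1⊕0⊕0⊕1⊕1⊕0⊕0⊕1⊕0⊕0⊕1⊕0⊕1⊕0⊕0⊕0 = 0
s8 (pos 8,9,10,11,12,13,14,15,24,25,26,27,28,29,30,31): 1⊕1⊕1⊕1⊕1⊕0⊕0⊕1⊕1⊕0⊕0⊕1⊕1⊕0⊕0⊕0 = 1
s16 (pos 16,17,18,19,20,21,22,23,24,25,26,27,28,29,30,31): 1⊕1⊕0⊕0⊕0⊕0⊕1⊕0⊕1⊕0⊕0⊕1⊕1⊕0⊕0⊕0 = 0
Syndrome s16…s1 = 01010 → error at position 10.
Flip position 10: 0101001111110011100001010011000 → 0101001110110011100001010011000

0101001110110011100001010011000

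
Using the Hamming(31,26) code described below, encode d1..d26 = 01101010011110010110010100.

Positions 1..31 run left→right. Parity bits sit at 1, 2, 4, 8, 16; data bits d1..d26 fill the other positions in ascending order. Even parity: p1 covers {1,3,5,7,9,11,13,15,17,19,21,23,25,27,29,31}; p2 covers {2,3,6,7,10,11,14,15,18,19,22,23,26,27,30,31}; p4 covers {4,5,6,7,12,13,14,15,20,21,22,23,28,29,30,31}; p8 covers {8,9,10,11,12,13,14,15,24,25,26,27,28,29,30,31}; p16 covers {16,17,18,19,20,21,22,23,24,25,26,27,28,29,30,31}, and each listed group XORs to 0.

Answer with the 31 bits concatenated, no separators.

Place data at non-parity positions: p1 p2 0 p4 1 1 0 p8 1 0 1 0 0 1 1 p16 1 1 0 0 1 0 1 1 0 0 1 0 1 0 0
p1 (pos 1,3,5,7,9,11,13,15,17,19,21,23,25,27,29,31): XOR of data positions = 0⊕1⊕0⊕1⊕1⊕0⊕1⊕1⊕0⊕1⊕1⊕0⊕1⊕1⊕0 = 1
p2 (pos 2,3,6,7,10,11,14,15,18,19,22,23,26,27,30,31): XOR of data positions = 0⊕1⊕0⊕0⊕1⊕1⊕1⊕1⊕0⊕0⊕1⊕0⊕1⊕0⊕0 = 1
p4 (pos 4,5,6,7,12,13,14,15,20,21,22,23,28,29,30,31): XOR of data positions = 1⊕1⊕0⊕0⊕0⊕1⊕1⊕0⊕1⊕0⊕1⊕0⊕1⊕0⊕0 = 1
p8 (pos 8,9,10,11,12,13,14,15,24,25,26,27,28,29,30,31): XOR of data positions = 1⊕0⊕1⊕0⊕0⊕1⊕1⊕1⊕0⊕0⊕1⊕0⊕1⊕0⊕0 = 1
p16 (pos 16,17,18,19,20,21,22,23,24,25,26,27,28,29,30,31): XOR of data positions = 1⊕1⊕0⊕0⊕1⊕0⊕1⊕1⊕0⊕0⊕1⊕0⊕1⊕0⊕0 = 1
Codeword: 1101110110100111110010110010100

1101110110100111110010110010100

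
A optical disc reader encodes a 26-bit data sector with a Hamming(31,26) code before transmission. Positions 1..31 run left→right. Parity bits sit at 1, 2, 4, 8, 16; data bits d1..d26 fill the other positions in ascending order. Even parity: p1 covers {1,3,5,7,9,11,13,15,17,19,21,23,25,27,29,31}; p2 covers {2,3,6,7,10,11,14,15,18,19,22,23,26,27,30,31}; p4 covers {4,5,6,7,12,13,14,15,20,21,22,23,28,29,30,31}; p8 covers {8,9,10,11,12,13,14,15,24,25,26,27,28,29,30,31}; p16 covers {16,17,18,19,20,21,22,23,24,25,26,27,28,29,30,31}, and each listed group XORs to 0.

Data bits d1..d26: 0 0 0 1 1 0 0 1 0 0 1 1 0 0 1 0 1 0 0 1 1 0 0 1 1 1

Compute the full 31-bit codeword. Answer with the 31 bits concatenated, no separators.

Place data at non-parity positions: p1 p2 0 p4 0 0 1 p8 1 0 0 1 0 0 1 p16 1 0 0 1 0 1 0 0 1 1 0 0 1 1 1
p1 (pos 1,3,5,7,9,11,13,15,17,19,21,23,25,27,29,31): XOR of data positions = 0⊕0⊕1⊕1⊕0⊕0⊕1⊕1⊕0⊕0⊕0⊕1⊕0⊕1⊕1 = 1
p2 (pos 2,3,6,7,10,11,14,15,18,19,22,23,26,27,30,31): XOR of data positions = 0⊕0⊕1⊕0⊕0⊕0⊕1⊕0⊕0⊕1⊕0⊕1⊕0⊕1⊕1 = 0
p4 (pos 4,5,6,7,12,13,14,15,20,21,22,23,28,29,30,31): XOR of data positions = 0⊕0⊕1⊕1⊕0⊕0⊕1⊕1⊕0⊕1⊕0⊕0⊕1⊕1⊕1 = 0
p8 (pos 8,9,10,11,12,13,14,15,24,25,26,27,28,29,30,31): XOR of data positions = 1⊕0⊕0⊕1⊕0⊕0⊕1⊕0⊕1⊕1⊕0⊕0⊕1⊕1⊕1 = 0
p16 (pos 16,17,18,19,20,21,22,23,24,25,26,27,28,29,30,31): XOR of data positions = 1⊕0⊕0⊕1⊕0⊕1⊕0⊕0⊕1⊕1⊕0⊕0⊕1⊕1⊕1 = 0
Codeword: 1000001010010010100101001100111

1000001010010010100101001100111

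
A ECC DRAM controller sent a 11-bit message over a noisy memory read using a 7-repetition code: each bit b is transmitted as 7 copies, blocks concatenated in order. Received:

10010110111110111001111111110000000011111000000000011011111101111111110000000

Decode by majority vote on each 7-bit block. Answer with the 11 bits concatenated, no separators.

Block 1 (1001011): 4 ones → 1
Block 2 (0111110): 5 ones → 1
Block 3 (1110011): 5 ones → 1
Block 4 (1111111): 7 ones → 1
Block 5 (0000000): 0 ones → 0
Block 6 (0111110): 5 ones → 1
Block 7 (0000000): 0 ones → 0
Block 8 (0011011): 4 ones → 1
Block 9 (1111011): 6 ones → 1
Block 10 (1111111): 7 ones → 1
Block 11 (0000000): 0 ones → 0

11110101110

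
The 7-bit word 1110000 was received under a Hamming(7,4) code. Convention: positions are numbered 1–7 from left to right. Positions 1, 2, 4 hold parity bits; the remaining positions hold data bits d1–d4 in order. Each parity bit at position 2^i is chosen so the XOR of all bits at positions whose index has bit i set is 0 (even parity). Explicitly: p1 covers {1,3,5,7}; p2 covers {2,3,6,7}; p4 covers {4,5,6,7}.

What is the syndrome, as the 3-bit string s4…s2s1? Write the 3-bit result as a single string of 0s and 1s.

000

s1 (pos 1,3,5,7): 1⊕1⊕0⊕0 = 0
s2 (pos 2,3,6,7): 1⊕1⊕0⊕0 = 0
s4 (pos 4,5,6,7): 0⊕0⊕0⊕0 = 0
Syndrome s4…s1 = 000 → no error.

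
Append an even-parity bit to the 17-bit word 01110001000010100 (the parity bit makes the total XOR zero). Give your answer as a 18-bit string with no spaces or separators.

011100010000101000

XOR of the 17 data bits: 0⊕1⊕1⊕1⊕0⊕0⊕0⊕1⊕0⊕0⊕0⊕0⊕1⊕0⊕1⊕0⊕0 = 0
Parity bit = 0 (so all 18 bits XOR to 0).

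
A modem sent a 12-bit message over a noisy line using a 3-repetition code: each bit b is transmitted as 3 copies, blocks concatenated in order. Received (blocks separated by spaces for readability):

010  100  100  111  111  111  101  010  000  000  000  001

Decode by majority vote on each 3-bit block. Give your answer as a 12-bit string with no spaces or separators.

000111100000

Block 1 (010): 1 one → 0
Block 2 (100): 1 one → 0
Block 3 (100): 1 one → 0
Block 4 (111): 3 ones → 1
Block 5 (111): 3 ones → 1
Block 6 (111): 3 ones → 1
Block 7 (101): 2 ones → 1
Block 8 (010): 1 one → 0
Block 9 (000): 0 ones → 0
Block 10 (000): 0 ones → 0
Block 11 (000): 0 ones → 0
Block 12 (001): 1 one → 0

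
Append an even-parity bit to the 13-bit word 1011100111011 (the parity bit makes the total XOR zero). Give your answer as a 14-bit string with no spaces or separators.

10111001110111

XOR of the 13 data bits: 1⊕0⊕1⊕1⊕1⊕0⊕0⊕1⊕1⊕1⊕0⊕1⊕1 = 1
Parity bit = 1 (so all 14 bits XOR to 0).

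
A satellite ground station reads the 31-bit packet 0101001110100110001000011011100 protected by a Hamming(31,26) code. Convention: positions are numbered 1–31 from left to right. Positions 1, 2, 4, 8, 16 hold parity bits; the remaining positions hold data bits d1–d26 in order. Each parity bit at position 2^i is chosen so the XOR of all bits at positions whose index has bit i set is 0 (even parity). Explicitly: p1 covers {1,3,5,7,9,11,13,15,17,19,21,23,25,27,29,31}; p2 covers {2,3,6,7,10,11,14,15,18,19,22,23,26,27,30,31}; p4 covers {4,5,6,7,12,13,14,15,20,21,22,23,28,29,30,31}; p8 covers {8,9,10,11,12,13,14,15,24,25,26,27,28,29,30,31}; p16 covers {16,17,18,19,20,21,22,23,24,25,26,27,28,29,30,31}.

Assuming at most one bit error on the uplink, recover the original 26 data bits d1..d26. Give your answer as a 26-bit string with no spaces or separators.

s1 (pos 1,3,5,7,9,11,13,15,17,19,21,23,25,27,29,31): 0⊕0⊕0⊕1⊕1⊕1⊕0⊕1⊕0⊕1⊕0⊕0⊕1⊕1⊕1⊕0 = 0
s2 (pos 2,3,6,7,10,11,14,15,18,19,22,23,26,27,30,31): 1⊕0⊕0⊕1⊕0⊕1⊕1⊕1⊕0⊕1⊕0⊕0⊕0⊕1⊕0⊕0 = 1
s4 (pos 4,5,6,7,12,13,14,15,20,21,22,23,28,29,30,31): 1⊕0⊕0⊕1⊕0⊕0⊕1⊕1⊕0⊕0⊕0⊕0⊕1⊕1⊕0⊕0 = 0
s8 (pos 8,9,10,11,12,13,14,15,24,25,26,27,28,29,30,31): 1⊕1⊕0⊕1⊕0⊕0⊕1⊕1⊕1⊕1⊕0⊕1⊕1⊕1⊕0⊕0 = 0
s16 (pos 16,17,18,19,20,21,22,23,24,25,26,27,28,29,30,31): 0⊕0⊕0⊕1⊕0⊕0⊕0⊕0⊕1⊕1⊕0⊕1⊕1⊕1⊕0⊕0 = 0
Syndrome s16…s1 = 00010 → error at position 2.
Flip position 2: 0101001110100110001000011011100 → 0001001110100110001000011011100
Read data bits from positions 3,5,6,7,9,10,11,12,13,14,15,17,18,19,20,21,22,23,24,25,26,27,28,29,30,31: 00011010011001000011011100

00011010011001000011011100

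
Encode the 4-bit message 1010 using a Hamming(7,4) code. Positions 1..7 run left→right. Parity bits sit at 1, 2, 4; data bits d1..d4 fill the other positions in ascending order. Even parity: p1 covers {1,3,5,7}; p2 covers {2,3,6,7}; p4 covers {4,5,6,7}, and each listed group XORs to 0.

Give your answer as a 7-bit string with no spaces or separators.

Place data at non-parity positions: p1 p2 1 p4 0 1 0
p1 (pos 1,3,5,7): XOR of data positions = 1⊕0⊕0 = 1
p2 (pos 2,3,6,7): XOR of data positions = 1⊕1⊕0 = 0
p4 (pos 4,5,6,7): XOR of data positions = 0⊕1⊕0 = 1
Codeword: 1011010

1011010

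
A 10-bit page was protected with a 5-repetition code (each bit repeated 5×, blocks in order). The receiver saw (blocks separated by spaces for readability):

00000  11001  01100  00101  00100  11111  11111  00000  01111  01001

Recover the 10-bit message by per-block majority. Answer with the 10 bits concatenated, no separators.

Block 1 (00000): 0 ones → 0
Block 2 (11001): 3 ones → 1
Block 3 (01100): 2 ones → 0
Block 4 (00101): 2 ones → 0
Block 5 (00100): 1 one → 0
Block 6 (11111): 5 ones → 1
Block 7 (11111): 5 ones → 1
Block 8 (00000): 0 ones → 0
Block 9 (01111): 4 ones → 1
Block 10 (01001): 2 ones → 0

0100011010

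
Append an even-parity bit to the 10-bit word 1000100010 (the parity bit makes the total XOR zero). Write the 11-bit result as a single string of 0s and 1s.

XOR of the 10 data bits: 1⊕0⊕0⊕0⊕1⊕0⊕0⊕0⊕1⊕0 = 1
Parity bit = 1 (so all 11 bits XOR to 0).

10001000101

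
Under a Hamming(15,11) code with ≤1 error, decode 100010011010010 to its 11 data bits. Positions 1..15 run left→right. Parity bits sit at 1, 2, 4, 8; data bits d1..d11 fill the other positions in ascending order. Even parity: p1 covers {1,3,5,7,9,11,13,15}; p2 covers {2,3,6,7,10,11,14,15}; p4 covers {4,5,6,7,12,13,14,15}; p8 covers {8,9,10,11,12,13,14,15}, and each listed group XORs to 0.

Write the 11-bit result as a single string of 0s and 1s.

s1 (pos 1,3,5,7,9,11,13,15): 1⊕0⊕1⊕0⊕1⊕1⊕0⊕0 = 0
s2 (pos 2,3,6,7,10,11,14,15): 0⊕0⊕0⊕0⊕0⊕1⊕1⊕0 = 0
s4 (pos 4,5,6,7,12,13,14,15): 0⊕1⊕0⊕0⊕0⊕0⊕1⊕0 = 0
s8 (pos 8,9,10,11,12,13,14,15): 1⊕1⊕0⊕1⊕0⊕0⊕1⊕0 = 0
Syndrome s8…s1 = 0000 → no error.
Read data bits from positions 3,5,6,7,9,10,11,12,13,14,15: 01001010010

01001010010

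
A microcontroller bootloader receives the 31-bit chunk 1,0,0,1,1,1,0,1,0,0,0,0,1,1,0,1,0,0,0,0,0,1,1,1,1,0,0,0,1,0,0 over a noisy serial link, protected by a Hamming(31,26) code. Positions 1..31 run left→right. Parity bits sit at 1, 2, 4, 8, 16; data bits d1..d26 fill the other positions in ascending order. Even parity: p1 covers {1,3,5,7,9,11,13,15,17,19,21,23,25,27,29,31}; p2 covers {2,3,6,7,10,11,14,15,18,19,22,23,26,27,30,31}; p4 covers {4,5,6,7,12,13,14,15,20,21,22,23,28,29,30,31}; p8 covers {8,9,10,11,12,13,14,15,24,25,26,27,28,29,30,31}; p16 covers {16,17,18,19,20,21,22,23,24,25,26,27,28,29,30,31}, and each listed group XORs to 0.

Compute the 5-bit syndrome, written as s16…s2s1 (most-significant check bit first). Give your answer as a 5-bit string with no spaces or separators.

s1 (pos 1,3,5,7,9,11,13,15,17,19,21,23,25,27,29,31): 1⊕0⊕1⊕0⊕0⊕0⊕1⊕0⊕0⊕0⊕0⊕1⊕1⊕0⊕1⊕0 = 0
s2 (pos 2,3,6,7,10,11,14,15,18,19,22,23,26,27,30,31): 0⊕0⊕1⊕0⊕0⊕0⊕1⊕0⊕0⊕0⊕1⊕1⊕0⊕0⊕0⊕0 = 0
s4 (pos 4,5,6,7,12,13,14,15,20,21,22,23,28,29,30,31): 1⊕1⊕1⊕0⊕0⊕1⊕1⊕0⊕0⊕0⊕1⊕1⊕0⊕1⊕0⊕0 = 0
s8 (pos 8,9,10,11,12,13,14,15,24,25,26,27,28,29,30,31): 1⊕0⊕0⊕0⊕0⊕1⊕1⊕0⊕1⊕1⊕0⊕0⊕0⊕1⊕0⊕0 = 0
s16 (pos 16,17,18,19,20,21,22,23,24,25,26,27,28,29,30,31): 1⊕0⊕0⊕0⊕0⊕0⊕1⊕1⊕1⊕1⊕0⊕0⊕0⊕1⊕0⊕0 = 0
Syndrome s16…s1 = 00000 → no error.

00000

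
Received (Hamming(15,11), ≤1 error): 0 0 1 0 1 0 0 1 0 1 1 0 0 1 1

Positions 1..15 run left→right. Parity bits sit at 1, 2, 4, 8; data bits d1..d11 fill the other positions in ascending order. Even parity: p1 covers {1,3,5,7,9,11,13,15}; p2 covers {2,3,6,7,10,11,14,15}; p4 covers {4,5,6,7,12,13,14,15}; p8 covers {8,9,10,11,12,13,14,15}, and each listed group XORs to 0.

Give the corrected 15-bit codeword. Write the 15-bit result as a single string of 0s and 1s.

s1 (pos 1,3,5,7,9,11,13,15): 0⊕1⊕1⊕0⊕0⊕1⊕0⊕1 = 0
s2 (pos 2,3,6,7,10,11,14,15): 0⊕1⊕0⊕0⊕1⊕1⊕1⊕1 = 1
s4 (pos 4,5,6,7,12,13,14,15): 0⊕1⊕0⊕0⊕0⊕0⊕1⊕1 = 1
s8 (pos 8,9,10,11,12,13,14,15): 1⊕0⊕1⊕1⊕0⊕0⊕1⊕1 = 1
Syndrome s8…s1 = 1110 → error at position 14.
Flip position 14: 001010010110011 → 001010010110001

001010010110001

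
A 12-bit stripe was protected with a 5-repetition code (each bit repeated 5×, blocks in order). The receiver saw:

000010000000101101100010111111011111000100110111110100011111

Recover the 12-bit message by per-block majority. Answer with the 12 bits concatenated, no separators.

Block 1 (00001): 1 one → 0
Block 2 (00000): 0 ones → 0
Block 3 (00101): 2 ones → 0
Block 4 (10110): 3 ones → 1
Block 5 (00101): 2 ones → 0
Block 6 (11111): 5 ones → 1
Block 7 (01111): 4 ones → 1
Block 8 (10001): 2 ones → 0
Block 9 (00110): 2 ones → 0
Block 10 (11111): 5 ones → 1
Block 11 (01000): 1 one → 0
Block 12 (11111): 5 ones → 1

000101100101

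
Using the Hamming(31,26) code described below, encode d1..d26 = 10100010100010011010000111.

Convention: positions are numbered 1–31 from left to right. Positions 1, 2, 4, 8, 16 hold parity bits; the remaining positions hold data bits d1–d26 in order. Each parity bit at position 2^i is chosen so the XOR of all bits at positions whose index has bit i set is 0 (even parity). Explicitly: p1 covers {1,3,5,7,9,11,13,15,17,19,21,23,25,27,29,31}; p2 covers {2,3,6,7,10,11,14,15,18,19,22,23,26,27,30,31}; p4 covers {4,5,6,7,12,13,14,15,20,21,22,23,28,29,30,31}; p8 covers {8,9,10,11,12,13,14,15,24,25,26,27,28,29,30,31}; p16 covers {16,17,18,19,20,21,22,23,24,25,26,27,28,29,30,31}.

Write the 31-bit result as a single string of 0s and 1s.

Place data at non-parity positions: p1 p2 1 p4 0 1 0 p8 0 0 1 0 1 0 0 p16 0 1 0 0 1 1 0 1 0 0 0 0 1 1 1
p1 (pos 1,3,5,7,9,11,13,15,17,19,21,23,25,27,29,31): XOR of data positions = 1⊕0⊕0⊕0⊕1⊕1⊕0⊕0⊕0⊕1⊕0⊕0⊕0⊕1⊕1 = 0
p2 (pos 2,3,6,7,10,11,14,15,18,19,22,23,26,27,30,31): XOR of data positions = 1⊕1⊕0⊕0⊕1⊕0⊕0⊕1⊕0⊕1⊕0⊕0⊕0⊕1⊕1 = 1
p4 (pos 4,5,6,7,12,13,14,15,20,21,22,23,28,29,30,31): XOR of data positions = 0⊕1⊕0⊕0⊕1⊕0⊕0⊕0⊕1⊕1⊕0⊕0⊕1⊕1⊕1 = 1
p8 (pos 8,9,10,11,12,13,14,15,24,25,26,27,28,29,30,31): XOR of data positions = 0⊕0⊕1⊕0⊕1⊕0⊕0⊕1⊕0⊕0⊕0⊕0⊕1⊕1⊕1 = 0
p16 (pos 16,17,18,19,20,21,22,23,24,25,26,27,28,29,30,31): XOR of data positions = 0⊕1⊕0⊕0⊕1⊕1⊕0⊕1⊕0⊕0⊕0⊕0⊕1⊕1⊕1 = 1
Codeword: 0111010000101001010011010000111

0111010000101001010011010000111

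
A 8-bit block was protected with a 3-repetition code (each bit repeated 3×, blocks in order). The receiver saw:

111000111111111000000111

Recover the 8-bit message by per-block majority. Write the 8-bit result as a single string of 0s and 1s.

10111001

Block 1 (111): 3 ones → 1
Block 2 (000): 0 ones → 0
Block 3 (111): 3 ones → 1
Block 4 (111): 3 ones → 1
Block 5 (111): 3 ones → 1
Block 6 (000): 0 ones → 0
Block 7 (000): 0 ones → 0
Block 8 (111): 3 ones → 1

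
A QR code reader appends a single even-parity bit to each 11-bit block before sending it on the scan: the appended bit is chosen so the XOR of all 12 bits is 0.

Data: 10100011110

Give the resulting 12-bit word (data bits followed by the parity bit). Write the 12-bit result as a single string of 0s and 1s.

101000111100

XOR of the 11 data bits: 1⊕0⊕1⊕0⊕0⊕0⊕1⊕1⊕1⊕1⊕0 = 0
Parity bit = 0 (so all 12 bits XOR to 0).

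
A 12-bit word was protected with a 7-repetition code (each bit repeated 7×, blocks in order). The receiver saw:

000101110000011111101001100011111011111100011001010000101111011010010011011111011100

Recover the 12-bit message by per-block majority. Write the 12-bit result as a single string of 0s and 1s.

001011001011

Block 1 (0001011): 3 ones → 0
Block 2 (1000001): 2 ones → 0
Block 3 (1111101): 6 ones → 1
Block 4 (0011000): 2 ones → 0
Block 5 (1111101): 6 ones → 1
Block 6 (1111100): 5 ones → 1
Block 7 (0110010): 3 ones → 0
Block 8 (1000010): 2 ones → 0
Block 9 (1111011): 6 ones → 1
Block 10 (0100100): 2 ones → 0
Block 11 (1101111): 6 ones → 1
Block 12 (1011100): 4 ones → 1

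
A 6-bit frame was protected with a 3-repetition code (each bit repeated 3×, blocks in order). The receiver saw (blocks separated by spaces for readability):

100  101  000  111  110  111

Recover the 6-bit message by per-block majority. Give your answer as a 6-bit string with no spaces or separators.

010111

Block 1 (100): 1 one → 0
Block 2 (101): 2 ones → 1
Block 3 (000): 0 ones → 0
Block 4 (111): 3 ones → 1
Block 5 (110): 2 ones → 1
Block 6 (111): 3 ones → 1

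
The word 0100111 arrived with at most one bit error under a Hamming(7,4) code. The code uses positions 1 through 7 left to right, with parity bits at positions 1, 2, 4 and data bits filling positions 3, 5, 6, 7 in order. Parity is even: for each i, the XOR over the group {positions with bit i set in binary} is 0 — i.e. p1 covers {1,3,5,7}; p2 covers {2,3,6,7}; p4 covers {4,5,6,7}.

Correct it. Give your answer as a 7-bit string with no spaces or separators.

0100101

s1 (pos 1,3,5,7): 0⊕0⊕1⊕1 = 0
s2 (pos 2,3,6,7): 1⊕0⊕1⊕1 = 1
s4 (pos 4,5,6,7): 0⊕1⊕1⊕1 = 1
Syndrome s4…s1 = 110 → error at position 6.
Flip position 6: 0100111 → 0100101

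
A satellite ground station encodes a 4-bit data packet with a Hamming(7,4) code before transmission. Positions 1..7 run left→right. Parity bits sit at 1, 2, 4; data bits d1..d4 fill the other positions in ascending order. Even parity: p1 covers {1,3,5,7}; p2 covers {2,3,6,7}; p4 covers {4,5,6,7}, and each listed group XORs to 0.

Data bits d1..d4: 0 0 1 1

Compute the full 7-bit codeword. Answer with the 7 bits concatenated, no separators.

Place data at non-parity positions: p1 p2 0 p4 0 1 1
p1 (pos 1,3,5,7): XOR of data positions = 0⊕0⊕1 = 1
p2 (pos 2,3,6,7): XOR of data positions = 0⊕1⊕1 = 0
p4 (pos 4,5,6,7): XOR of data positions = 0⊕1⊕1 = 0
Codeword: 1000011

1000011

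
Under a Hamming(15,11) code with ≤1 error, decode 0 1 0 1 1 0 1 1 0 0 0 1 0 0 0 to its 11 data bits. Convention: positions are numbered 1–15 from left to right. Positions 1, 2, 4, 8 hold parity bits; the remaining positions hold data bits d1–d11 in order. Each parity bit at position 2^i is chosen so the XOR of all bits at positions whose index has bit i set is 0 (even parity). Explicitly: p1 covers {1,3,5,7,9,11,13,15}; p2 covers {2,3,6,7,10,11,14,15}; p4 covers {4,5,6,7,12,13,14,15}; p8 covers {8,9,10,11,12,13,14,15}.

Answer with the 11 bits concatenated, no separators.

01010001000

s1 (pos 1,3,5,7,9,11,13,15): 0⊕0⊕1⊕1⊕0⊕0⊕0⊕0 = 0
s2 (pos 2,3,6,7,10,11,14,15): 1⊕0⊕0⊕1⊕0⊕0⊕0⊕0 = 0
s4 (pos 4,5,6,7,12,13,14,15): 1⊕1⊕0⊕1⊕1⊕0⊕0⊕0 = 0
s8 (pos 8,9,10,11,12,13,14,15): 1⊕0⊕0⊕0⊕1⊕0⊕0⊕0 = 0
Syndrome s8…s1 = 0000 → no error.
Read data bits from positions 3,5,6,7,9,10,11,12,13,14,15: 01010001000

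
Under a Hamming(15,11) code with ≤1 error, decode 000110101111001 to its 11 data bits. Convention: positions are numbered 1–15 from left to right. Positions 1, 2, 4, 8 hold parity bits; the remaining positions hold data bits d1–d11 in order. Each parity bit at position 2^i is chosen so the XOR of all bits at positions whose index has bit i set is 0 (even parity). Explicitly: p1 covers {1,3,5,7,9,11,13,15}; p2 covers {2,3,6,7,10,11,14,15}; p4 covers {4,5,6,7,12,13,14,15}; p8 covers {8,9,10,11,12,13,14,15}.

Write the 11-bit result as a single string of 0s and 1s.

01011111101

s1 (pos 1,3,5,7,9,11,13,15): 0⊕0⊕1⊕1⊕1⊕1⊕0⊕1 = 1
s2 (pos 2,3,6,7,10,11,14,15): 0⊕0⊕0⊕1⊕1⊕1⊕0⊕1 = 0
s4 (pos 4,5,6,7,12,13,14,15): 1⊕1⊕0⊕1⊕1⊕0⊕0⊕1 = 1
s8 (pos 8,9,10,11,12,13,14,15): 0⊕1⊕1⊕1⊕1⊕0⊕0⊕1 = 1
Syndrome s8…s1 = 1101 → error at position 13.
Flip position 13: 000110101111001 → 000110101111101
Read data bits from positions 3,5,6,7,9,10,11,12,13,14,15: 01011111101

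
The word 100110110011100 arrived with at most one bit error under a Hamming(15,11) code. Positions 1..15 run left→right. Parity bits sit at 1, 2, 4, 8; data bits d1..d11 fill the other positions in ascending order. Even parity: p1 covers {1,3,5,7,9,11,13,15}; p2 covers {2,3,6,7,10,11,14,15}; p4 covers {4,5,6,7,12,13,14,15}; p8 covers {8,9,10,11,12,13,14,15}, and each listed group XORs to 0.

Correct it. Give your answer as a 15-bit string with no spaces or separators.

s1 (pos 1,3,5,7,9,11,13,15): 1⊕0⊕1⊕1⊕0⊕1⊕1⊕0 = 1
s2 (pos 2,3,6,7,10,11,14,15): 0⊕0⊕0⊕1⊕0⊕1⊕0⊕0 = 0
s4 (pos 4,5,6,7,12,13,14,15): 1⊕1⊕0⊕1⊕1⊕1⊕0⊕0 = 1
s8 (pos 8,9,10,11,12,13,14,15): 1⊕0⊕0⊕1⊕1⊕1⊕0⊕0 = 0
Syndrome s8…s1 = 0101 → error at position 5.
Flip position 5: 100110110011100 → 100100110011100

100100110011100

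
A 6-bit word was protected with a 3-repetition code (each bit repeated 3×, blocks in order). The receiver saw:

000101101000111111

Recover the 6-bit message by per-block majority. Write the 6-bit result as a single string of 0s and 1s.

Block 1 (000): 0 ones → 0
Block 2 (101): 2 ones → 1
Block 3 (101): 2 ones → 1
Block 4 (000): 0 ones → 0
Block 5 (111): 3 ones → 1
Block 6 (111): 3 ones → 1

011011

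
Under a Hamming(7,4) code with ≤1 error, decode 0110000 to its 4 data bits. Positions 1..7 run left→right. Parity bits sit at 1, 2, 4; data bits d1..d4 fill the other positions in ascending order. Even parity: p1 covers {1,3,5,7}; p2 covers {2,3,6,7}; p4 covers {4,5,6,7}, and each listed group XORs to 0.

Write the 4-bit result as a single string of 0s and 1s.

1000

s1 (pos 1,3,5,7): 0⊕1⊕0⊕0 = 1
s2 (pos 2,3,6,7): 1⊕1⊕0⊕0 = 0
s4 (pos 4,5,6,7): 0⊕0⊕0⊕0 = 0
Syndrome s4…s1 = 001 → error at position 1.
Flip position 1: 0110000 → 1110000
Read data bits from positions 3,5,6,7: 1000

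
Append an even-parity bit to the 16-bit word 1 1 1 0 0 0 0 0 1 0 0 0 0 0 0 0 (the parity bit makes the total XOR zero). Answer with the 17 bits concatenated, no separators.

XOR of the 16 data bits: 1⊕1⊕1⊕0⊕0⊕0⊕0⊕0⊕1⊕0⊕0⊕0⊕0⊕0⊕0⊕0 = 0
Parity bit = 0 (so all 17 bits XOR to 0).

11100000100000000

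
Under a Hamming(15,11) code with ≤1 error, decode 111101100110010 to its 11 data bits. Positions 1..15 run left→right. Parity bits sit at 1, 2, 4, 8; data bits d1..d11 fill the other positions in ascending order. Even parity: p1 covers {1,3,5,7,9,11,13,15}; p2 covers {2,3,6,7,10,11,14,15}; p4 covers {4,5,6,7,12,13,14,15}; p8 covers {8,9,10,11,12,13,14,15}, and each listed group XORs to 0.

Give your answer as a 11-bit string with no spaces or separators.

10110010010

s1 (pos 1,3,5,7,9,11,13,15): 1⊕1⊕0⊕1⊕0⊕1⊕0⊕0 = 0
s2 (pos 2,3,6,7,10,11,14,15): 1⊕1⊕1⊕1⊕1⊕1⊕1⊕0 = 1
s4 (pos 4,5,6,7,12,13,14,15): 1⊕0⊕1⊕1⊕0⊕0⊕1⊕0 = 0
s8 (pos 8,9,10,11,12,13,14,15): 0⊕0⊕1⊕1⊕0⊕0⊕1⊕0 = 1
Syndrome s8…s1 = 1010 → error at position 10.
Flip position 10: 111101100110010 → 111101100010010
Read data bits from positions 3,5,6,7,9,10,11,12,13,14,15: 10110010010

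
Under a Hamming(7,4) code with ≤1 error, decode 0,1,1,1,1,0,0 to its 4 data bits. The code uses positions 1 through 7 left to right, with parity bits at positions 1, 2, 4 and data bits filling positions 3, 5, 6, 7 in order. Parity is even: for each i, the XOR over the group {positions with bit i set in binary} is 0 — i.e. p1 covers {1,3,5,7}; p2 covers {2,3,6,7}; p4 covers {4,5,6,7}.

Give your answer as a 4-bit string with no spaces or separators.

1100

s1 (pos 1,3,5,7): 0⊕1⊕1⊕0 = 0
s2 (pos 2,3,6,7): 1⊕1⊕0⊕0 = 0
s4 (pos 4,5,6,7): 1⊕1⊕0⊕0 = 0
Syndrome s4…s1 = 000 → no error.
Read data bits from positions 3,5,6,7: 1100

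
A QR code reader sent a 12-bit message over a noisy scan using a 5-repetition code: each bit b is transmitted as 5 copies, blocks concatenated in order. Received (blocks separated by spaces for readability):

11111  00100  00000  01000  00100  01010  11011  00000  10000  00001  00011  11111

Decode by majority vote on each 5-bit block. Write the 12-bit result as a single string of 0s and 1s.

Block 1 (11111): 5 ones → 1
Block 2 (00100): 1 one → 0
Block 3 (00000): 0 ones → 0
Block 4 (01000): 1 one → 0
Block 5 (00100): 1 one → 0
Block 6 (01010): 2 ones → 0
Block 7 (11011): 4 ones → 1
Block 8 (00000): 0 ones → 0
Block 9 (10000): 1 one → 0
Block 10 (00001): 1 one → 0
Block 11 (00011): 2 ones → 0
Block 12 (11111): 5 ones → 1

100000100001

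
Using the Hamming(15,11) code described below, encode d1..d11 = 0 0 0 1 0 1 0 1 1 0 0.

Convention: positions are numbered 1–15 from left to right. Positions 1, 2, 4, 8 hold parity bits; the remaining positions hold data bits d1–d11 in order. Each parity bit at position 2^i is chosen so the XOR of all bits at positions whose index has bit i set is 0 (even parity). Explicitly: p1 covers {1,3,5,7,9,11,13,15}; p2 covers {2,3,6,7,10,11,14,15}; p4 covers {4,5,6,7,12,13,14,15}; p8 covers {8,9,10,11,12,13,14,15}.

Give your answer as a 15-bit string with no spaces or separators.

Place data at non-parity positions: p1 p2 0 p4 0 0 1 p8 0 1 0 1 1 0 0
p1 (pos 1,3,5,7,9,11,13,15): XOR of data positions = 0⊕0⊕1⊕0⊕0⊕1⊕0 = 0
p2 (pos 2,3,6,7,10,11,14,15): XOR of data positions = 0⊕0⊕1⊕1⊕0⊕0⊕0 = 0
p4 (pos 4,5,6,7,12,13,14,15): XOR of data positions = 0⊕0⊕1⊕1⊕1⊕0⊕0 = 1
p8 (pos 8,9,10,11,12,13,14,15): XOR of data positions = 0⊕1⊕0⊕1⊕1⊕0⊕0 = 1
Codeword: 000100110101100

000100110101100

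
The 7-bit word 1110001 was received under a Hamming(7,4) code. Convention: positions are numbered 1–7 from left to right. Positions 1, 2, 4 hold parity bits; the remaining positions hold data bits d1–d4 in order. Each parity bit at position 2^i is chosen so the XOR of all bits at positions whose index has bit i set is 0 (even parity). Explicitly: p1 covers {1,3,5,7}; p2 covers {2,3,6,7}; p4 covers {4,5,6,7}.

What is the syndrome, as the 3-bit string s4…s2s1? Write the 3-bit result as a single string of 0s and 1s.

s1 (pos 1,3,5,7): 1⊕1⊕0⊕1 = 1
s2 (pos 2,3,6,7): 1⊕1⊕0⊕1 = 1
s4 (pos 4,5,6,7): 0⊕0⊕0⊕1 = 1
Syndrome s4…s1 = 111 → error at position 7.

111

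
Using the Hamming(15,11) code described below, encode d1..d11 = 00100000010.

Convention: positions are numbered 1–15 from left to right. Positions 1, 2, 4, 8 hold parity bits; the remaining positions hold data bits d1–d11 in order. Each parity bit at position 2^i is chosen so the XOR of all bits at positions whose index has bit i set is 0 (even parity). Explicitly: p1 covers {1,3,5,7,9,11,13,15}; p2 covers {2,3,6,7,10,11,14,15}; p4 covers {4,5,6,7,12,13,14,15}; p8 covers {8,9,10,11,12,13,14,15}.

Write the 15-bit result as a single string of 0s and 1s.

000001010000010

Place data at non-parity positions: p1 p2 0 p4 0 1 0 p8 0 0 0 0 0 1 0
p1 (pos 1,3,5,7,9,11,13,15): XOR of data positions = 0⊕0⊕0⊕0⊕0⊕0⊕0 = 0
p2 (pos 2,3,6,7,10,11,14,15): XOR of data positions = 0⊕1⊕0⊕0⊕0⊕1⊕0 = 0
p4 (pos 4,5,6,7,12,13,14,15): XOR of data positions = 0⊕1⊕0⊕0⊕0⊕1⊕0 = 0
p8 (pos 8,9,10,11,12,13,14,15): XOR of data positions = 0⊕0⊕0⊕0⊕0⊕1⊕0 = 1
Codeword: 000001010000010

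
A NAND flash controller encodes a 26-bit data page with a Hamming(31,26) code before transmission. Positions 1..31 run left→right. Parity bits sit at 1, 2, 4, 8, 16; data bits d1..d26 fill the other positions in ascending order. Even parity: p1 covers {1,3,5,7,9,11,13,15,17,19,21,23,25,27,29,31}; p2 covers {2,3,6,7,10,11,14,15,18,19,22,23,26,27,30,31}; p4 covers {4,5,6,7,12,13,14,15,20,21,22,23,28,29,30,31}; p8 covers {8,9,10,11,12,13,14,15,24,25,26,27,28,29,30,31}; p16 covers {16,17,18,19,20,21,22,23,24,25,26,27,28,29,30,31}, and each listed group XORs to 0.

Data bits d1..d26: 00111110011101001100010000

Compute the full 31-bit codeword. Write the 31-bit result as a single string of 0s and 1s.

Place data at non-parity positions: p1 p2 0 p4 0 1 1 p8 1 1 1 0 0 1 1 p16 1 0 1 0 0 1 1 0 0 0 1 0 0 0 0
p1 (pos 1,3,5,7,9,11,13,15,17,19,21,23,25,27,29,31): XOR of data positions = 0⊕0⊕1⊕1⊕1⊕0⊕1⊕1⊕1⊕0⊕1⊕0⊕1⊕0⊕0 = 0
p2 (pos 2,3,6,7,10,11,14,15,18,19,22,23,26,27,30,31): XOR of data positions = 0⊕1⊕1⊕1⊕1⊕1⊕1⊕0⊕1⊕1⊕1⊕0⊕1⊕0⊕0 = 0
p4 (pos 4,5,6,7,12,13,14,15,20,21,22,23,28,29,30,31): XOR of data positions = 0⊕1⊕1⊕0⊕0⊕1⊕1⊕0⊕0⊕1⊕1⊕0⊕0⊕0⊕0 = 0
p8 (pos 8,9,10,11,12,13,14,15,24,25,26,27,28,29,30,31): XOR of data positions = 1⊕1⊕1⊕0⊕0⊕1⊕1⊕0⊕0⊕0⊕1⊕0⊕0⊕0⊕0 = 0
p16 (pos 16,17,18,19,20,21,22,23,24,25,26,27,28,29,30,31): XOR of data positions = 1⊕0⊕1⊕0⊕0⊕1⊕1⊕0⊕0⊕0⊕1⊕0⊕0⊕0⊕0 = 1
Codeword: 0000011011100111101001100010000

0000011011100111101001100010000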